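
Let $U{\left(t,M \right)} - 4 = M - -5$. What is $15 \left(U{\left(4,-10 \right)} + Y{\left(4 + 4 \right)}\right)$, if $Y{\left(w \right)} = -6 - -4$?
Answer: $-45$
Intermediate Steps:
$U{\left(t,M \right)} = 9 + M$ ($U{\left(t,M \right)} = 4 + \left(M - -5\right) = 4 + \left(M + 5\right) = 4 + \left(5 + M\right) = 9 + M$)
$Y{\left(w \right)} = -2$ ($Y{\left(w \right)} = -6 + 4 = -2$)
$15 \left(U{\left(4,-10 \right)} + Y{\left(4 + 4 \right)}\right) = 15 \left(\left(9 - 10\right) - 2\right) = 15 \left(-1 - 2\right) = 15 \left(-3\right) = -45$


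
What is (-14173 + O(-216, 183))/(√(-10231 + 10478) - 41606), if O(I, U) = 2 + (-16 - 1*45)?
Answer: 197378864/577019663 + 4744*√247/577019663 ≈ 0.34220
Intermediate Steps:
O(I, U) = -59 (O(I, U) = 2 + (-16 - 45) = 2 - 61 = -59)
(-14173 + O(-216, 183))/(√(-10231 + 10478) - 41606) = (-14173 - 59)/(√(-10231 + 10478) - 41606) = -14232/(√247 - 41606) = -14232/(-41606 + √247)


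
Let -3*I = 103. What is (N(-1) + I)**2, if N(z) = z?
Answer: 11236/9 ≈ 1248.4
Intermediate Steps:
I = -103/3 (I = -1/3*103 = -103/3 ≈ -34.333)
(N(-1) + I)**2 = (-1 - 103/3)**2 = (-106/3)**2 = 11236/9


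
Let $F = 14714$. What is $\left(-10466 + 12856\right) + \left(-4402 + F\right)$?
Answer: $12702$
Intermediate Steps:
$\left(-10466 + 12856\right) + \left(-4402 + F\right) = \left(-10466 + 12856\right) + \left(-4402 + 14714\right) = 2390 + 10312 = 12702$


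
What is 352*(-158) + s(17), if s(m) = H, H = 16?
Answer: -55600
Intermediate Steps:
s(m) = 16
352*(-158) + s(17) = 352*(-158) + 16 = -55616 + 16 = -55600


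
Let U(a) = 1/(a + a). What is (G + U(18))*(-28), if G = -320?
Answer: 80633/9 ≈ 8959.2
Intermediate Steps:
U(a) = 1/(2*a)
(G + U(18))*(-28) = (-320 + (½)/18)*(-28) = (-320 + (½)*(1/18))*(-28) = (-320 + 1/36)*(-28) = -11519/36*(-28) = 80633/9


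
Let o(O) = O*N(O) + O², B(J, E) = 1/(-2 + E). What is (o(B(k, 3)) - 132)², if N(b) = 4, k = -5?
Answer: 16129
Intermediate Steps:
o(O) = O² + 4*O (o(O) = O*4 + O² = 4*O + O² = O² + 4*O)
(o(B(k, 3)) - 132)² = ((4 + 1/(-2 + 3))/(-2 + 3) - 132)² = ((4 + 1/1)/1 - 132)² = (1*(4 + 1) - 132)² = (1*5 - 132)² = (5 - 132)² = (-127)² = 16129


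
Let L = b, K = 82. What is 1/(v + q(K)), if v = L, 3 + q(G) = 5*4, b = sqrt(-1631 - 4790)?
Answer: 17/6710 - I*sqrt(6421)/6710 ≈ 0.0025335 - 0.011942*I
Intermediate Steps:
b = I*sqrt(6421) (b = sqrt(-6421) = I*sqrt(6421) ≈ 80.131*I)
L = I*sqrt(6421) ≈ 80.131*I
q(G) = 17 (q(G) = -3 + 5*4 = -3 + 20 = 17)
v = I*sqrt(6421) ≈ 80.131*I
1/(v + q(K)) = 1/(I*sqrt(6421) + 17) = 1/(17 + I*sqrt(6421))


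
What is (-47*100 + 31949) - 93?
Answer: 27156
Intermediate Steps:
(-47*100 + 31949) - 93 = (-4700 + 31949) - 93 = 27249 - 93 = 27156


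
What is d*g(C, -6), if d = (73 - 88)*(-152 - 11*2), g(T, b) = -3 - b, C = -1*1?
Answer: 7830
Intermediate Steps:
C = -1
d = 2610 (d = -15*(-152 - 22) = -15*(-174) = 2610)
d*g(C, -6) = 2610*(-3 - 1*(-6)) = 2610*(-3 + 6) = 2610*3 = 7830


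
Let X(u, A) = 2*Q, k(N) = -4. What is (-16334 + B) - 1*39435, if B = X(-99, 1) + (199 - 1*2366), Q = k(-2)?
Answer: -57944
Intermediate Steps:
Q = -4
X(u, A) = -8 (X(u, A) = 2*(-4) = -8)
B = -2175 (B = -8 + (199 - 1*2366) = -8 + (199 - 2366) = -8 - 2167 = -2175)
(-16334 + B) - 1*39435 = (-16334 - 2175) - 1*39435 = -18509 - 39435 = -57944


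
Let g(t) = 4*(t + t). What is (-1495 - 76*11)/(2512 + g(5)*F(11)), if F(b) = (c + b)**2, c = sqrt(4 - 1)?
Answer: -1088577/3344224 + 128205*sqrt(3)/3344224 ≈ -0.25911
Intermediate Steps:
c = sqrt(3) ≈ 1.7320
g(t) = 8*t (g(t) = 4*(2*t) = 8*t)
F(b) = (b + sqrt(3))**2 (F(b) = (sqrt(3) + b)**2 = (b + sqrt(3))**2)
(-1495 - 76*11)/(2512 + g(5)*F(11)) = (-1495 - 76*11)/(2512 + (8*5)*(11 + sqrt(3))**2) = (-1495 - 836)/(2512 + 40*(11 + sqrt(3))**2) = -2331/(2512 + 40*(11 + sqrt(3))**2)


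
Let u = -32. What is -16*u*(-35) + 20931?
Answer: 3011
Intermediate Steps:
-16*u*(-35) + 20931 = -16*(-32)*(-35) + 20931 = 512*(-35) + 20931 = -17920 + 20931 = 3011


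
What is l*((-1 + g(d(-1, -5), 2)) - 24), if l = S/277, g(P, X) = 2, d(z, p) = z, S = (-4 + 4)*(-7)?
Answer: 0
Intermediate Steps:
S = 0 (S = 0*(-7) = 0)
l = 0 (l = 0/277 = 0*(1/277) = 0)
l*((-1 + g(d(-1, -5), 2)) - 24) = 0*((-1 + 2) - 24) = 0*(1 - 24) = 0*(-23) = 0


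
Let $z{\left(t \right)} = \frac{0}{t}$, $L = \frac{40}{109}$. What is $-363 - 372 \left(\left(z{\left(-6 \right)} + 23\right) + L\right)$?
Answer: $- \frac{987051}{109} \approx -9055.5$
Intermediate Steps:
$L = \frac{40}{109}$ ($L = 40 \cdot \frac{1}{109} = \frac{40}{109} \approx 0.36697$)
$z{\left(t \right)} = 0$
$-363 - 372 \left(\left(z{\left(-6 \right)} + 23\right) + L\right) = -363 - 372 \left(\left(0 + 23\right) + \frac{40}{109}\right) = -363 - 372 \left(23 + \frac{40}{109}\right) = -363 - \frac{947484}{109} = - \frac{987051}{109}$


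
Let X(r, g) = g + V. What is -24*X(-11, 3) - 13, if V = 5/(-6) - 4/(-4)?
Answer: -89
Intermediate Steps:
V = ⅙ (V = 5*(-⅙) - 4*(-¼) = -⅚ + 1 = ⅙ ≈ 0.16667)
X(r, g) = ⅙ + g (X(r, g) = g + ⅙ = ⅙ + g)
-24*X(-11, 3) - 13 = -24*(⅙ + 3) - 13 = -24*19/6 - 13 = -76 - 13 = -89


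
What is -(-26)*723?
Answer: 18798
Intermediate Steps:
-(-26)*723 = -1*(-18798) = 18798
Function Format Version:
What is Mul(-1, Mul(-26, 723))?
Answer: 18798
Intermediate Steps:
Mul(-1, Mul(-26, 723)) = Mul(-1, -18798) = 18798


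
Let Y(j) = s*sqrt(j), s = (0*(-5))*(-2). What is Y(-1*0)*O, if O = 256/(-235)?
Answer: 0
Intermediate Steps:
s = 0 (s = 0*(-2) = 0)
Y(j) = 0 (Y(j) = 0*sqrt(j) = 0)
O = -256/235 (O = 256*(-1/235) = -256/235 ≈ -1.0894)
Y(-1*0)*O = 0*(-256/235) = 0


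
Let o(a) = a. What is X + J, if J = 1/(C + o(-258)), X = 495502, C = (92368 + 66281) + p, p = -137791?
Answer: 10207341201/20600 ≈ 4.9550e+5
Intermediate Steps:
C = 20858 (C = (92368 + 66281) - 137791 = 158649 - 137791 = 20858)
J = 1/20600 (J = 1/(20858 - 258) = 1/20600 ≈ 4.8544e-5)
X + J = 495502 + 1/20600 = 10207341201/20600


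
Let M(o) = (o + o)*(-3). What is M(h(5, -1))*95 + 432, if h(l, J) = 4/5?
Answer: -24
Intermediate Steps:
h(l, J) = 4/5 (h(l, J) = 4*(1/5) = 4/5)
M(o) = -6*o (M(o) = (2*o)*(-3) = -6*o)
M(h(5, -1))*95 + 432 = -6*4/5*95 + 432 = -24/5*95 + 432 = -456 + 432 = -24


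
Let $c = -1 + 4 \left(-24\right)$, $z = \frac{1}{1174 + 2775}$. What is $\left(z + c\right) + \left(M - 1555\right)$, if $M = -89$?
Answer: $- \frac{6875208}{3949} \approx -1741.0$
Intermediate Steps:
$z = \frac{1}{3949} \approx 0.00025323$
$c = -97$ ($c = -1 - 96 = -97$)
$\left(z + c\right) + \left(M - 1555\right) = \left(\frac{1}{3949} - 97\right) - 1644 = - \frac{383052}{3949} - 1644 = - \frac{6875208}{3949}$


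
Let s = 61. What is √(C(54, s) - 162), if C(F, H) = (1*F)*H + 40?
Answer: 2*√793 ≈ 56.320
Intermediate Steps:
C(F, H) = 40 + F*H (C(F, H) = F*H + 40 = 40 + F*H)
√(C(54, s) - 162) = √((40 + 54*61) - 162) = √((40 + 3294) - 162) = √(3334 - 162) = √3172 = 2*√793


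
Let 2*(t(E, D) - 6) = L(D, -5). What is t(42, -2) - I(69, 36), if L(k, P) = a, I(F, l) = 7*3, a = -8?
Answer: -19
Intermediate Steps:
I(F, l) = 21
L(k, P) = -8
t(E, D) = 2 (t(E, D) = 6 + (½)*(-8) = 6 - 4 = 2)
t(42, -2) - I(69, 36) = 2 - 1*21 = 2 - 21 = -19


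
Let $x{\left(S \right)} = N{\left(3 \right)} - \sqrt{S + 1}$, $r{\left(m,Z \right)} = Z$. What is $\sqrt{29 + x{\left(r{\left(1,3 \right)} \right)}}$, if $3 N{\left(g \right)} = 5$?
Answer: $\frac{\sqrt{258}}{3} \approx 5.3541$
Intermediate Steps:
$N{\left(g \right)} = \frac{5}{3}$ ($N{\left(g \right)} = \frac{1}{3} \cdot 5 = \frac{5}{3}$)
$x{\left(S \right)} = \frac{5}{3} - \sqrt{1 + S}$ ($x{\left(S \right)} = \frac{5}{3} - \sqrt{S + 1} = \frac{5}{3} - \sqrt{1 + S}$)
$\sqrt{29 + x{\left(r{\left(1,3 \right)} \right)}} = \sqrt{29 + \left(\frac{5}{3} - \sqrt{1 + 3}\right)} = \sqrt{29 + \left(\frac{5}{3} - \sqrt{4}\right)} = \sqrt{29 + \left(\frac{5}{3} - 2\right)} = \sqrt{29 - \frac{1}{3}} = \sqrt{\frac{86}{3}} = \frac{\sqrt{258}}{3}$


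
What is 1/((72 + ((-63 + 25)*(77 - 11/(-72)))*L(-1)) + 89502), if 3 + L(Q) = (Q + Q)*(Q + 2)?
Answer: 36/3752389 ≈ 9.5939e-6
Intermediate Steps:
L(Q) = -3 + 2*Q*(2 + Q) (L(Q) = -3 + (Q + Q)*(Q + 2) = -3 + (2*Q)*(2 + Q) = -3 + 2*Q*(2 + Q))
1/((72 + ((-63 + 25)*(77 - 11/(-72)))*L(-1)) + 89502) = 1/((72 + ((-63 + 25)*(77 - 11/(-72)))*(-3 + 2*(-1)² + 4*(-1))) + 89502) = 1/((72 + (-38*(77 - 11*(-1/72)))*(-3 + 2*1 - 4)) + 89502) = 1/((72 + (-38*(77 + 11/72))*(-3 + 2 - 4)) + 89502) = 1/((72 - 38*5555/72*(-5)) + 89502) = 1/((72 - 105545/36*(-5)) + 89502) = 1/((72 + 527725/36) + 89502) = 1/(530317/36 + 89502) = 1/(3752389/36) = 36/3752389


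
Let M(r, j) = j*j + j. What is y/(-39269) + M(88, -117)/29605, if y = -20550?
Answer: 1141341618/1162558745 ≈ 0.98175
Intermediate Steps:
M(r, j) = j + j**2 (M(r, j) = j**2 + j = j + j**2)
y/(-39269) + M(88, -117)/29605 = -20550/(-39269) - 117*(1 - 117)/29605 = -20550*(-1/39269) - 117*(-116)*(1/29605) = 20550/39269 + 13572*(1/29605) = 20550/39269 + 13572/29605 = 1141341618/1162558745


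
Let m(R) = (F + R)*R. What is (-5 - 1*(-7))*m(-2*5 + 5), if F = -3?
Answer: 80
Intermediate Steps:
m(R) = R*(-3 + R) (m(R) = (-3 + R)*R = R*(-3 + R))
(-5 - 1*(-7))*m(-2*5 + 5) = (-5 - 1*(-7))*((-2*5 + 5)*(-3 + (-2*5 + 5))) = (-5 + 7)*((-10 + 5)*(-3 + (-10 + 5))) = 2*(-5*(-3 - 5)) = 2*(-5*(-8)) = 2*40 = 80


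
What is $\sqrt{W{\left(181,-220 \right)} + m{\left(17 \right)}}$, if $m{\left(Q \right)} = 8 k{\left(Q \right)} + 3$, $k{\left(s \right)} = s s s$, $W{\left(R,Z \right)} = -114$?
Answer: $\sqrt{39193} \approx 197.97$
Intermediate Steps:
$k{\left(s \right)} = s^{3}$ ($k{\left(s \right)} = s^{2} s = s^{3}$)
$m{\left(Q \right)} = 3 + 8 Q^{3}$ ($m{\left(Q \right)} = 8 Q^{3} + 3 = 3 + 8 Q^{3}$)
$\sqrt{W{\left(181,-220 \right)} + m{\left(17 \right)}} = \sqrt{-114 + \left(3 + 8 \cdot 17^{3}\right)} = \sqrt{-114 + \left(3 + 8 \cdot 4913\right)} = \sqrt{-114 + \left(3 + 39304\right)} = \sqrt{-114 + 39307} = \sqrt{39193}$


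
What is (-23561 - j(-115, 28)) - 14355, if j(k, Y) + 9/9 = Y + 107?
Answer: -38050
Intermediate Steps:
j(k, Y) = 106 + Y (j(k, Y) = -1 + (Y + 107) = -1 + (107 + Y) = 106 + Y)
(-23561 - j(-115, 28)) - 14355 = (-23561 - (106 + 28)) - 14355 = (-23561 - 1*134) - 14355 = (-23561 - 134) - 14355 = -23695 - 14355 = -38050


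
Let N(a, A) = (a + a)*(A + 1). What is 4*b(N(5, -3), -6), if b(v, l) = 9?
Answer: 36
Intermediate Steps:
N(a, A) = 2*a*(1 + A) (N(a, A) = (2*a)*(1 + A) = 2*a*(1 + A))
4*b(N(5, -3), -6) = 4*9 = 36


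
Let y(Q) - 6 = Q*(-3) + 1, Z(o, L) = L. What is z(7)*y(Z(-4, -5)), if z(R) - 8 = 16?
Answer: 528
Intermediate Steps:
y(Q) = 7 - 3*Q (y(Q) = 6 + (Q*(-3) + 1) = 6 + (-3*Q + 1) = 6 + (1 - 3*Q) = 7 - 3*Q)
z(R) = 24 (z(R) = 8 + 16 = 24)
z(7)*y(Z(-4, -5)) = 24*(7 - 3*(-5)) = 24*(7 + 15) = 24*22 = 528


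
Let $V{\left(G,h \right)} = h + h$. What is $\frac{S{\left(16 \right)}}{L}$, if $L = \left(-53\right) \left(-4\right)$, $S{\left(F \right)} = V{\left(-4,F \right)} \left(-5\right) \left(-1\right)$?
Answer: $\frac{40}{53} \approx 0.75472$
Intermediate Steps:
$V{\left(G,h \right)} = 2 h$
$S{\left(F \right)} = 10 F$ ($S{\left(F \right)} = 2 F \left(-5\right) \left(-1\right) = - 10 F \left(-1\right) = 10 F$)
$L = 212$
$\frac{S{\left(16 \right)}}{L} = \frac{10 \cdot 16}{212} = 160 \cdot \frac{1}{212} = \frac{40}{53}$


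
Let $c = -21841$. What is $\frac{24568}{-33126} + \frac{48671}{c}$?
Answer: $- \frac{1074432617}{361752483} \approx -2.9701$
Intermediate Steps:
$\frac{24568}{-33126} + \frac{48671}{c} = \frac{24568}{-33126} + \frac{48671}{-21841} = 24568 \left(- \frac{1}{33126}\right) + 48671 \left(- \frac{1}{21841}\right) = - \frac{12284}{16563} - \frac{48671}{21841} = - \frac{1074432617}{361752483}$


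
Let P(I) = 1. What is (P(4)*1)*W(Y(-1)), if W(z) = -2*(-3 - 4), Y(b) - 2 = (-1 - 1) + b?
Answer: 14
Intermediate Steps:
Y(b) = b (Y(b) = 2 + ((-1 - 1) + b) = 2 + (-2 + b) = b)
W(z) = 14 (W(z) = -2*(-7) = 14)
(P(4)*1)*W(Y(-1)) = (1*1)*14 = 1*14 = 14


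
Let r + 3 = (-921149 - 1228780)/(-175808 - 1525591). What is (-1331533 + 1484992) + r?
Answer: 87030678291/567133 ≈ 1.5346e+5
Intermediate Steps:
r = -984756/567133 (r = -3 + (-921149 - 1228780)/(-175808 - 1525591) = -3 - 2149929/(-1701399) = -3 - 2149929*(-1/1701399) = -3 + 716643/567133 = -984756/567133 ≈ -1.7364)
(-1331533 + 1484992) + r = (-1331533 + 1484992) - 984756/567133 = 153459 - 984756/567133 = 87030678291/567133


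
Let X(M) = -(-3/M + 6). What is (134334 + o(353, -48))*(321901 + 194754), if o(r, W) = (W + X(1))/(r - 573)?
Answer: 3053795911761/44 ≈ 6.9404e+10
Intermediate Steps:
X(M) = -6 + 3/M (X(M) = -(6 - 3/M) = -6 + 3/M)
o(r, W) = (-3 + W)/(-573 + r) (o(r, W) = (W + (-6 + 3/1))/(r - 573) = (W + (-6 + 3*1))/(-573 + r) = (W + (-6 + 3))/(-573 + r) = (W - 3)/(-573 + r) = (-3 + W)/(-573 + r))
(134334 + o(353, -48))*(321901 + 194754) = (134334 + (-3 - 48)/(-573 + 353))*(321901 + 194754) = (134334 - 51/(-220))*516655 = (134334 - 1/220*(-51))*516655 = (134334 + 51/220)*516655 = (29553531/220)*516655 = 3053795911761/44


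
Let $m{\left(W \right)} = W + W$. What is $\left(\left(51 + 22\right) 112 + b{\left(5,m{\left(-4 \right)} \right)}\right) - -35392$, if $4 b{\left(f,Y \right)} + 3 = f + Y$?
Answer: $\frac{87133}{2} \approx 43567.0$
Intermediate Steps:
$m{\left(W \right)} = 2 W$
$b{\left(f,Y \right)} = - \frac{3}{4} + \frac{Y}{4} + \frac{f}{4}$ ($b{\left(f,Y \right)} = - \frac{3}{4} + \frac{f + Y}{4} = - \frac{3}{4} + \frac{Y + f}{4} = - \frac{3}{4} + \left(\frac{Y}{4} + \frac{f}{4}\right) = - \frac{3}{4} + \frac{Y}{4} + \frac{f}{4}$)
$\left(\left(51 + 22\right) 112 + b{\left(5,m{\left(-4 \right)} \right)}\right) - -35392 = \left(\left(51 + 22\right) 112 + \left(- \frac{3}{4} + \frac{2 \left(-4\right)}{4} + \frac{1}{4} \cdot 5\right)\right) - -35392 = \left(73 \cdot 112 + \left(- \frac{3}{4} + \frac{1}{4} \left(-8\right) + \frac{5}{4}\right)\right) + 35392 = \left(8176 - \frac{3}{2}\right) + 35392 = \frac{16349}{2} + 35392 = \frac{87133}{2}$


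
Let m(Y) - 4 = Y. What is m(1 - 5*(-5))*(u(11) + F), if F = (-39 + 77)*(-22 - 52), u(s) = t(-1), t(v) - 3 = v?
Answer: -84300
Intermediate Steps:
t(v) = 3 + v
u(s) = 2 (u(s) = 3 - 1 = 2)
m(Y) = 4 + Y
F = -2812 (F = 38*(-74) = -2812)
m(1 - 5*(-5))*(u(11) + F) = (4 + (1 - 5*(-5)))*(2 - 2812) = (4 + (1 + 25))*(-2810) = (4 + 26)*(-2810) = 30*(-2810) = -84300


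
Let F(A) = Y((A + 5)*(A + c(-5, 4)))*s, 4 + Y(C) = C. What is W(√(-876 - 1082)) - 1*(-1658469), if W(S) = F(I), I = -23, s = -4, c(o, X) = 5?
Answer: 1657189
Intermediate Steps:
Y(C) = -4 + C
F(A) = 16 - 4*(5 + A)² (F(A) = (-4 + (A + 5)*(A + 5))*(-4) = (-4 + (5 + A)*(5 + A))*(-4) = (-4 + (5 + A)²)*(-4) = 16 - 4*(5 + A)²)
W(S) = -1280 (W(S) = -84 - 40*(-23) - 4*(-23)² = -84 + 920 - 4*529 = -84 + 920 - 2116 = -1280)
W(√(-876 - 1082)) - 1*(-1658469) = -1280 - 1*(-1658469) = -1280 + 1658469 = 1657189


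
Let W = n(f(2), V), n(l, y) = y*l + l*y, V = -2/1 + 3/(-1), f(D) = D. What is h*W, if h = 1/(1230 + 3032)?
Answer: -10/2131 ≈ -0.0046926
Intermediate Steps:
V = -5 (V = -2*1 + 3*(-1) = -2 - 3 = -5)
n(l, y) = 2*l*y (n(l, y) = l*y + l*y = 2*l*y)
W = -20 (W = 2*2*(-5) = -20)
h = 1/4262 ≈ 0.00023463
h*W = (1/4262)*(-20) = -10/2131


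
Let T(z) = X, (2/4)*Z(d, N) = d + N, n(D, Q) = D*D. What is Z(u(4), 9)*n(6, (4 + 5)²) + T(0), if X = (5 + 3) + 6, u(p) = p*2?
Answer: 1238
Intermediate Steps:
u(p) = 2*p
n(D, Q) = D²
Z(d, N) = 2*N + 2*d (Z(d, N) = 2*(d + N) = 2*(N + d) = 2*N + 2*d)
X = 14 (X = 8 + 6 = 14)
T(z) = 14
Z(u(4), 9)*n(6, (4 + 5)²) + T(0) = (2*9 + 2*(2*4))*6² + 14 = (18 + 2*8)*36 + 14 = (18 + 16)*36 + 14 = 34*36 + 14 = 1224 + 14 = 1238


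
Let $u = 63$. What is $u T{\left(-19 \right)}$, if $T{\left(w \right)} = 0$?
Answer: $0$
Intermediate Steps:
$u T{\left(-19 \right)} = 63 \cdot 0 = 0$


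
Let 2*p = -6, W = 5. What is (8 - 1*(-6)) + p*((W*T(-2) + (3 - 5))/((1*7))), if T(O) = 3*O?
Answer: 194/7 ≈ 27.714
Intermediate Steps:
p = -3 (p = (1/2)*(-6) = -3)
(8 - 1*(-6)) + p*((W*T(-2) + (3 - 5))/((1*7))) = (8 - 1*(-6)) - 3*(5*(3*(-2)) + (3 - 5))/(1*7) = (8 + 6) - 3*(5*(-6) - 2)/7 = 14 - 3*(-30 - 2)/7 = 14 - (-96)/7 = 14 - 3*(-32/7) = 14 + 96/7 = 194/7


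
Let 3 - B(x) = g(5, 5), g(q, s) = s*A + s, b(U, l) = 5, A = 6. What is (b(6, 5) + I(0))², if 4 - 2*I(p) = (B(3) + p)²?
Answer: 255025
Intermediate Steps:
g(q, s) = 7*s (g(q, s) = s*6 + s = 6*s + s = 7*s)
B(x) = -32 (B(x) = 3 - 7*5 = 3 - 1*35 = 3 - 35 = -32)
I(p) = 2 - (-32 + p)²/2
(b(6, 5) + I(0))² = (5 + (2 - (-32 + 0)²/2))² = (5 + (2 - ½*(-32)²))² = (5 + (2 - ½*1024))² = (5 + (2 - 512))² = (5 - 510)² = (-505)² = 255025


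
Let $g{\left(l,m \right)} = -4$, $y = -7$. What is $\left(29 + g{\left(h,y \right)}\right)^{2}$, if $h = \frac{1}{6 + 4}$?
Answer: $625$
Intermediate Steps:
$h = \frac{1}{10} \approx 0.1$
$\left(29 + g{\left(h,y \right)}\right)^{2} = \left(29 - 4\right)^{2} = 25^{2} = 625$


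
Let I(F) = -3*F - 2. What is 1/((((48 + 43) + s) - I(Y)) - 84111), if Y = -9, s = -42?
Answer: -1/84087 ≈ -1.1892e-5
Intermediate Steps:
I(F) = -2 - 3*F
1/((((48 + 43) + s) - I(Y)) - 84111) = 1/((((48 + 43) - 42) - (-2 - 3*(-9))) - 84111) = 1/(((91 - 42) - (-2 + 27)) - 84111) = 1/((49 - 1*25) - 84111) = 1/((49 - 25) - 84111) = 1/(24 - 84111) = 1/(-84087) = -1/84087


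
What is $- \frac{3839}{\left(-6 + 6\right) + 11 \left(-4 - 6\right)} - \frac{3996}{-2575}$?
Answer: $\frac{187727}{5150} \approx 36.452$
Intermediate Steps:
$- \frac{3839}{\left(-6 + 6\right) + 11 \left(-4 - 6\right)} - \frac{3996}{-2575} = - \frac{3839}{0 + 11 \left(-10\right)} - - \frac{3996}{2575} = - \frac{3839}{0 - 110} + \frac{3996}{2575} = - \frac{3839}{-110} + \frac{3996}{2575} = \left(-3839\right) \left(- \frac{1}{110}\right) + \frac{3996}{2575} = \frac{349}{10} + \frac{3996}{2575} = \frac{187727}{5150}$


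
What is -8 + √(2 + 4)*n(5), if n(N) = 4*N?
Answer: -8 + 20*√6 ≈ 40.990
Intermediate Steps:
-8 + √(2 + 4)*n(5) = -8 + √(2 + 4)*(4*5) = -8 + √6*20 = -8 + 20*√6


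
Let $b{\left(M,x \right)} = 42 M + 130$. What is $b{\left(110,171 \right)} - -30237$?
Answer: $34987$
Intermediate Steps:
$b{\left(M,x \right)} = 130 + 42 M$
$b{\left(110,171 \right)} - -30237 = \left(130 + 42 \cdot 110\right) - -30237 = \left(130 + 4620\right) + 30237 = 4750 + 30237 = 34987$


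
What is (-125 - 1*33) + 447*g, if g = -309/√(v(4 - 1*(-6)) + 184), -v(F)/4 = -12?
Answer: -158 - 138123*√58/116 ≈ -9226.2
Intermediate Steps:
v(F) = 48 (v(F) = -4*(-12) = 48)
g = -309*√58/116 (g = -309/√(48 + 184) = -309*√58/116 ≈ -20.287)
(-125 - 1*33) + 447*g = (-125 - 1*33) + 447*(-309*√58/116) = (-125 - 33) - 138123*√58/116 = -158 - 138123*√58/116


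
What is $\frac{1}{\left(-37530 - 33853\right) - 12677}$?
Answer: $- \frac{1}{84060} \approx -1.1896 \cdot 10^{-5}$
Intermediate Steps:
$\frac{1}{\left(-37530 - 33853\right) - 12677} = \frac{1}{-71383 - 12677} = \frac{1}{-84060} = - \frac{1}{84060}$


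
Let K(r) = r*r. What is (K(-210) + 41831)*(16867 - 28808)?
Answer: -1026102071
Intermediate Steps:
K(r) = r²
(K(-210) + 41831)*(16867 - 28808) = ((-210)² + 41831)*(16867 - 28808) = (44100 + 41831)*(-11941) = 85931*(-11941) = -1026102071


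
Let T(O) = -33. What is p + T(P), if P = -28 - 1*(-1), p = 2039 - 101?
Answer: 1905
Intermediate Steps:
p = 1938
P = -27 (P = -28 + 1 = -27)
p + T(P) = 1938 - 33 = 1905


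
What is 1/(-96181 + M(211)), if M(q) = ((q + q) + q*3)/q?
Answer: -1/96176 ≈ -1.0398e-5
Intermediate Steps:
M(q) = 5 (M(q) = (2*q + 3*q)/q = (5*q)/q = 5)
1/(-96181 + M(211)) = 1/(-96181 + 5) = 1/(-96176) = -1/96176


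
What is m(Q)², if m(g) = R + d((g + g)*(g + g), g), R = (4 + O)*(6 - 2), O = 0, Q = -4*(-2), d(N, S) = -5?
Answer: 121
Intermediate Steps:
Q = 8
R = 16 (R = (4 + 0)*(6 - 2) = 4*4 = 16)
m(g) = 11 (m(g) = 16 - 5 = 11)
m(Q)² = 11² = 121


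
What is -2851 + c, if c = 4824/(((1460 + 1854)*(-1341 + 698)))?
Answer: -3037603213/1065451 ≈ -2851.0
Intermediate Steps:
c = -2412/1065451 (c = 4824/((3314*(-643))) = 4824/(-2130902) = 4824*(-1/2130902) = -2412/1065451 ≈ -0.0022638)
-2851 + c = -2851 - 2412/1065451 = -3037603213/1065451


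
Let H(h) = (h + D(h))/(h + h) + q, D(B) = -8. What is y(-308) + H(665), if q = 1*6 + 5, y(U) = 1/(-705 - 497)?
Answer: 4593411/399665 ≈ 11.493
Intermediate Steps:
y(U) = -1/1202 (y(U) = 1/(-1202) = -1/1202)
q = 11 (q = 6 + 5 = 11)
H(h) = 11 + (-8 + h)/(2*h) (H(h) = (h - 8)/(h + h) + 11 = (-8 + h)/((2*h)) + 11 = (-8 + h)*(1/(2*h)) + 11 = (-8 + h)/(2*h) + 11 = 11 + (-8 + h)/(2*h))
y(-308) + H(665) = -1/1202 + (23/2 - 4/665) = -1/1202 + 15287/1330 = 4593411/399665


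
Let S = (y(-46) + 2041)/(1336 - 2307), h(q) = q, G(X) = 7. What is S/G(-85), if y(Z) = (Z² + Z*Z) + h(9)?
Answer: -6282/6797 ≈ -0.92423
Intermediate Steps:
y(Z) = 9 + 2*Z² (y(Z) = (Z² + Z*Z) + 9 = (Z² + Z²) + 9 = 2*Z² + 9 = 9 + 2*Z²)
S = -6282/971 (S = ((9 + 2*(-46)²) + 2041)/(1336 - 2307) = ((9 + 2*2116) + 2041)/(-971) = ((9 + 4232) + 2041)*(-1/971) = (4241 + 2041)*(-1/971) = 6282*(-1/971) = -6282/971 ≈ -6.4696)
S/G(-85) = -6282/971/7 = -6282/971*⅐ = -6282/6797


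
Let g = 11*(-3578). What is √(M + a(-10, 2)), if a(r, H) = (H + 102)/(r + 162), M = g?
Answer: 7*I*√289959/19 ≈ 198.39*I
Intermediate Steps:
g = -39358
M = -39358
a(r, H) = (102 + H)/(162 + r)
√(M + a(-10, 2)) = √(-39358 + (102 + 2)/(162 - 10)) = √(-39358 + 104/152) = √(-39358 + (1/152)*104) = √(-39358 + 13/19) = √(-747789/19) = 7*I*√289959/19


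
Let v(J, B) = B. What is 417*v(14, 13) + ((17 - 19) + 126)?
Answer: 5545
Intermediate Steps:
417*v(14, 13) + ((17 - 19) + 126) = 417*13 + ((17 - 19) + 126) = 5421 + (-2 + 126) = 5421 + 124 = 5545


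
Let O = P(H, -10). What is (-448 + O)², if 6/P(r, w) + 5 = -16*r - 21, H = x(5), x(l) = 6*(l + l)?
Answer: 48782231689/243049 ≈ 2.0071e+5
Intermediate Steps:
x(l) = 12*l (x(l) = 6*(2*l) = 12*l)
H = 60 (H = 12*5 = 60)
P(r, w) = 6/(-26 - 16*r) (P(r, w) = 6/(-5 + (-16*r - 21)) = 6/(-5 + (-21 - 16*r)) = 6/(-26 - 16*r))
O = -3/493 (O = -3/(13 + 8*60) = -3/(13 + 480) = -3/493 ≈ -0.0060852)
(-448 + O)² = (-448 - 3/493)² = (-220867/493)² = 48782231689/243049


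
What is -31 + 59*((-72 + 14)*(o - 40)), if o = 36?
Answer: 13657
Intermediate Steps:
-31 + 59*((-72 + 14)*(o - 40)) = -31 + 59*((-72 + 14)*(36 - 40)) = -31 + 59*(-58*(-4)) = -31 + 59*232 = -31 + 13688 = 13657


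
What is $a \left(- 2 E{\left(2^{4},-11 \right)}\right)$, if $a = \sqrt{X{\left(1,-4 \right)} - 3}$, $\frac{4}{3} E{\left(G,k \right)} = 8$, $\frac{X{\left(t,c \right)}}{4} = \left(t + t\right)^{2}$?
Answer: $- 12 \sqrt{13} \approx -43.267$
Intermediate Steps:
$X{\left(t,c \right)} = 16 t^{2}$ ($X{\left(t,c \right)} = 4 \left(t + t\right)^{2} = 4 \left(2 t\right)^{2} = 4 \cdot 4 t^{2} = 16 t^{2}$)
$E{\left(G,k \right)} = 6$ ($E{\left(G,k \right)} = \frac{3}{4} \cdot 8 = 6$)
$a = \sqrt{13}$ ($a = \sqrt{16 \cdot 1^{2} - 3} = \sqrt{16 \cdot 1 - 3} = \sqrt{16 - 3} = \sqrt{13} \approx 3.6056$)
$a \left(- 2 E{\left(2^{4},-11 \right)}\right) = \sqrt{13} \left(\left(-2\right) 6\right) = \sqrt{13} \left(-12\right) = - 12 \sqrt{13}$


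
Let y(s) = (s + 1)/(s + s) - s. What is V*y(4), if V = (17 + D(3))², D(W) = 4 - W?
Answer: -2187/2 ≈ -1093.5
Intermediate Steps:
y(s) = -s + (1 + s)/(2*s) (y(s) = (1 + s)/((2*s)) - s = (1 + s)*(1/(2*s)) - s = (1 + s)/(2*s) - s = -s + (1 + s)/(2*s))
V = 324 (V = (17 + (4 - 1*3))² = (17 + (4 - 3))² = (17 + 1)² = 18² = 324)
V*y(4) = 324*(½ + (½)/4 - 1*4) = 324*(½ + (½)*(¼) - 4) = 324*(½ + ⅛ - 4) = 324*(-27/8) = -2187/2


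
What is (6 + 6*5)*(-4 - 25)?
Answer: -1044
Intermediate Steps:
(6 + 6*5)*(-4 - 25) = (6 + 30)*(-29) = 36*(-29) = -1044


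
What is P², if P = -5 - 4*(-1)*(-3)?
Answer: 289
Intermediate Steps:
P = -17 (P = -5 - (-4)*(-3) = -5 - 1*12 = -5 - 12 = -17)
P² = (-17)² = 289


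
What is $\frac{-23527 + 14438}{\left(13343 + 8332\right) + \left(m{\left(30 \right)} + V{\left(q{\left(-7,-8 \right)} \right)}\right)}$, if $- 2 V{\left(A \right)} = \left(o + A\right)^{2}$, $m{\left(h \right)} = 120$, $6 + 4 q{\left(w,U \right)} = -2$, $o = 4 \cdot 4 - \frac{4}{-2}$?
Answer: $- \frac{9089}{21667} \approx -0.41949$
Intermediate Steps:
$o = 18$ ($o = 16 - -2 = 16 + 2 = 18$)
$q{\left(w,U \right)} = -2$ ($q{\left(w,U \right)} = - \frac{3}{2} + \frac{1}{4} \left(-2\right) = - \frac{3}{2} - \frac{1}{2} = -2$)
$V{\left(A \right)} = - \frac{\left(18 + A\right)^{2}}{2}$
$\frac{-23527 + 14438}{\left(13343 + 8332\right) + \left(m{\left(30 \right)} + V{\left(q{\left(-7,-8 \right)} \right)}\right)} = \frac{-23527 + 14438}{\left(13343 + 8332\right) + \left(120 - \frac{\left(18 - 2\right)^{2}}{2}\right)} = - \frac{9089}{21675 + \left(120 - \frac{16^{2}}{2}\right)} = - \frac{9089}{21675 + \left(120 - 128\right)} = - \frac{9089}{21675 - 8} = - \frac{9089}{21667}$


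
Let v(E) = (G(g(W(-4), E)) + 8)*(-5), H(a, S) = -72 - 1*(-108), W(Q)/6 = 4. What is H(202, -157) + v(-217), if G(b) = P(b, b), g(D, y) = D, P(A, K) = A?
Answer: -124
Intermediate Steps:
W(Q) = 24 (W(Q) = 6*4 = 24)
H(a, S) = 36 (H(a, S) = -72 + 108 = 36)
G(b) = b
v(E) = -160 (v(E) = (24 + 8)*(-5) = 32*(-5) = -160)
H(202, -157) + v(-217) = 36 - 160 = -124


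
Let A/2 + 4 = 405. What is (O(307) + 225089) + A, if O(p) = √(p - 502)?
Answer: 225891 + I*√195 ≈ 2.2589e+5 + 13.964*I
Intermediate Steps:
O(p) = √(-502 + p)
A = 802 (A = -8 + 2*405 = -8 + 810 = 802)
(O(307) + 225089) + A = (√(-502 + 307) + 225089) + 802 = (√(-195) + 225089) + 802 = (I*√195 + 225089) + 802 = (225089 + I*√195) + 802 = 225891 + I*√195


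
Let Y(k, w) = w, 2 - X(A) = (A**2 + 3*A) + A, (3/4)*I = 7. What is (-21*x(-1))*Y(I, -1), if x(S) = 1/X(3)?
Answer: -21/19 ≈ -1.1053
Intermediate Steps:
I = 28/3 (I = (4/3)*7 = 28/3 ≈ 9.3333)
X(A) = 2 - A**2 - 4*A (X(A) = 2 - ((A**2 + 3*A) + A) = 2 - (A**2 + 4*A) = 2 + (-A**2 - 4*A) = 2 - A**2 - 4*A)
x(S) = -1/19 (x(S) = 1/(2 - 1*3**2 - 4*3) = 1/(2 - 1*9 - 12) = 1/(2 - 9 - 12) = 1/(-19) = -1/19)
(-21*x(-1))*Y(I, -1) = -21*(-1/19)*(-1) = (21/19)*(-1) = -21/19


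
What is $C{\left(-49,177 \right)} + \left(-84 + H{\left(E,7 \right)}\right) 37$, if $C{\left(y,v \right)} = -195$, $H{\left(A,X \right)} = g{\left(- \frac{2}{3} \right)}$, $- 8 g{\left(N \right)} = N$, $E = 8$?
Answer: $- \frac{39599}{12} \approx -3299.9$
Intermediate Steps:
$g{\left(N \right)} = - \frac{N}{8}$
$H{\left(A,X \right)} = \frac{1}{12}$ ($H{\left(A,X \right)} = - \frac{\left(-2\right) \frac{1}{3}}{8} = \left(- \frac{1}{8}\right) \left(- \frac{2}{3}\right) = \frac{1}{12}$)
$C{\left(-49,177 \right)} + \left(-84 + H{\left(E,7 \right)}\right) 37 = -195 + \left(-84 + \frac{1}{12}\right) 37 = -195 - \frac{37259}{12} = - \frac{39599}{12}$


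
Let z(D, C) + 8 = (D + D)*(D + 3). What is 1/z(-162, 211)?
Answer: 1/51508 ≈ 1.9414e-5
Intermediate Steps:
z(D, C) = -8 + 2*D*(3 + D) (z(D, C) = -8 + (D + D)*(D + 3) = -8 + (2*D)*(3 + D) = -8 + 2*D*(3 + D))
1/z(-162, 211) = 1/(-8 + 2*(-162)**2 + 6*(-162)) = 1/(-8 + 2*26244 - 972) = 1/(-8 + 52488 - 972) = 1/51508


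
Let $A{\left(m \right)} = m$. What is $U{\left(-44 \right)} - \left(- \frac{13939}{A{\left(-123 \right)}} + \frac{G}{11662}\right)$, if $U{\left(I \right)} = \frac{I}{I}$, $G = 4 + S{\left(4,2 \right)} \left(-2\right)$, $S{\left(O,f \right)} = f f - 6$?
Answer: $- \frac{80561588}{717213} \approx -112.33$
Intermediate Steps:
$S{\left(O,f \right)} = -6 + f^{2}$ ($S{\left(O,f \right)} = f^{2} - 6 = -6 + f^{2}$)
$G = 8$ ($G = 4 + \left(-6 + 2^{2}\right) \left(-2\right) = 4 + \left(-6 + 4\right) \left(-2\right) = 4 - -4 = 4 + 4 = 8$)
$U{\left(I \right)} = 1$
$U{\left(-44 \right)} - \left(- \frac{13939}{A{\left(-123 \right)}} + \frac{G}{11662}\right) = 1 - \left(- \frac{13939}{-123} + \frac{8}{11662}\right) = 1 - \left(\left(-13939\right) \left(- \frac{1}{123}\right) + 8 \cdot \frac{1}{11662}\right) = 1 - \left(\frac{13939}{123} + \frac{4}{5831}\right) = 1 - \frac{81278801}{717213} = - \frac{80561588}{717213}$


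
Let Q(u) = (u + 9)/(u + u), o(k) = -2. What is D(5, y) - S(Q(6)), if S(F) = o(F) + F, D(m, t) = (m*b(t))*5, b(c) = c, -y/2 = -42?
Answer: 8403/4 ≈ 2100.8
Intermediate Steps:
y = 84 (y = -2*(-42) = 84)
D(m, t) = 5*m*t (D(m, t) = (m*t)*5 = 5*m*t)
Q(u) = (9 + u)/(2*u) (Q(u) = (9 + u)/((2*u)) = (9 + u)*(1/(2*u)) = (9 + u)/(2*u))
S(F) = -2 + F
D(5, y) - S(Q(6)) = 5*5*84 - (-2 + (1/2)*(9 + 6)/6) = 2100 - (-2 + (1/2)*(1/6)*15) = 2100 - (-2 + 5/4) = 2100 - 1*(-3/4) = 2100 + 3/4 = 8403/4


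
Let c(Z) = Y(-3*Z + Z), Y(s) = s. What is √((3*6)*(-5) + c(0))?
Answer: 3*I*√10 ≈ 9.4868*I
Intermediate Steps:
c(Z) = -2*Z (c(Z) = -3*Z + Z = -2*Z)
√((3*6)*(-5) + c(0)) = √((3*6)*(-5) - 2*0) = √(18*(-5) + 0) = √(-90 + 0) = √(-90) = 3*I*√10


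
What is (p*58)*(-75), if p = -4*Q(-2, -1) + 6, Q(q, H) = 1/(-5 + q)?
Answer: -200100/7 ≈ -28586.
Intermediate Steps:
p = 46/7 (p = -4/(-5 - 2) + 6 = -4/(-7) + 6 = -4*(-⅐) + 6 = 4/7 + 6 = 46/7 ≈ 6.5714)
(p*58)*(-75) = ((46/7)*58)*(-75) = (2668/7)*(-75) = -200100/7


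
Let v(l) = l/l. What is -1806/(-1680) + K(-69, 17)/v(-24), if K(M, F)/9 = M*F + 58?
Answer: -401357/40 ≈ -10034.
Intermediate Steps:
K(M, F) = 522 + 9*F*M (K(M, F) = 9*(M*F + 58) = 9*(F*M + 58) = 9*(58 + F*M) = 522 + 9*F*M)
v(l) = 1
-1806/(-1680) + K(-69, 17)/v(-24) = -1806/(-1680) + (522 + 9*17*(-69))/1 = -1806*(-1/1680) + (522 - 10557)*1 = 43/40 - 10035*1 = 43/40 - 10035 = -401357/40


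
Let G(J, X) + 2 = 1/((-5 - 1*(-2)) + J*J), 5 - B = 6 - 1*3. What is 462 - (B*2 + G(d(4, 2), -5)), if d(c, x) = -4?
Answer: 5979/13 ≈ 459.92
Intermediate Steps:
B = 2 (B = 5 - (6 - 1*3) = 5 - (6 - 3) = 5 - 1*3 = 5 - 3 = 2)
G(J, X) = -2 + 1/(-3 + J**2) (G(J, X) = -2 + 1/((-5 - 1*(-2)) + J*J) = -2 + 1/((-5 + 2) + J**2) = -2 + 1/(-3 + J**2))
462 - (B*2 + G(d(4, 2), -5)) = 462 - (2*2 + (7 - 2*(-4)**2)/(-3 + (-4)**2)) = 462 - (4 + (7 - 2*16)/(-3 + 16)) = 462 - (4 + (7 - 32)/13) = 462 - (4 + (1/13)*(-25)) = 462 - (4 - 25/13) = 462 - 1*27/13 = 462 - 27/13 = 5979/13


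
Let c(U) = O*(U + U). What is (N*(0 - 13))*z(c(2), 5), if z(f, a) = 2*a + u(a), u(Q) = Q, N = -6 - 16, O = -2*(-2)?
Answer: 4290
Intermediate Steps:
O = 4
c(U) = 8*U (c(U) = 4*(U + U) = 4*(2*U) = 8*U)
N = -22
z(f, a) = 3*a (z(f, a) = 2*a + a = 3*a)
(N*(0 - 13))*z(c(2), 5) = (-22*(0 - 13))*(3*5) = -22*(-13)*15 = 286*15 = 4290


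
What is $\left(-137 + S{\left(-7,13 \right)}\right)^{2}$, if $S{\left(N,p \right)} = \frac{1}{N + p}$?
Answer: $\frac{674041}{36} \approx 18723.0$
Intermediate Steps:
$\left(-137 + S{\left(-7,13 \right)}\right)^{2} = \left(-137 + \frac{1}{-7 + 13}\right)^{2} = \left(-137 + \frac{1}{6}\right)^{2} = \left(- \frac{821}{6}\right)^{2} = \frac{674041}{36}$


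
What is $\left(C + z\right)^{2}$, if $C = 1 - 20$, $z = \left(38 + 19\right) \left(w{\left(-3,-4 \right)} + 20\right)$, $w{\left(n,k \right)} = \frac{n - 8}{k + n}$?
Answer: $\frac{71808676}{49} \approx 1.4655 \cdot 10^{6}$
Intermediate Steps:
$w{\left(n,k \right)} = \frac{-8 + n}{k + n}$
$z = \frac{8607}{7}$ ($z = \left(38 + 19\right) \left(\frac{-8 - 3}{-4 - 3} + 20\right) = 57 \left(\frac{1}{-7} \left(-11\right) + 20\right) = 57 \left(\left(- \frac{1}{7}\right) \left(-11\right) + 20\right) = 57 \left(\frac{11}{7} + 20\right) = 57 \cdot \frac{151}{7} = \frac{8607}{7} \approx 1229.6$)
$C = -19$ ($C = 1 - 20 = -19$)
$\left(C + z\right)^{2} = \left(-19 + \frac{8607}{7}\right)^{2} = \left(\frac{8474}{7}\right)^{2} = \frac{71808676}{49}$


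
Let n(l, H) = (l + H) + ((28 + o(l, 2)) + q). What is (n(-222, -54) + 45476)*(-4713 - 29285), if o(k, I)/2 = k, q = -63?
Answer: -1520424558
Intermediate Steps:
o(k, I) = 2*k
n(l, H) = -35 + H + 3*l (n(l, H) = (l + H) + ((28 + 2*l) - 63) = (H + l) + (-35 + 2*l) = -35 + H + 3*l)
(n(-222, -54) + 45476)*(-4713 - 29285) = ((-35 - 54 + 3*(-222)) + 45476)*(-4713 - 29285) = ((-35 - 54 - 666) + 45476)*(-33998) = (-755 + 45476)*(-33998) = 44721*(-33998) = -1520424558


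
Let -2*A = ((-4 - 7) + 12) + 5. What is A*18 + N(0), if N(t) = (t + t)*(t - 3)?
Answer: -54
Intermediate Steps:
A = -3 (A = -(((-4 - 7) + 12) + 5)/2 = -((-11 + 12) + 5)/2 = -(1 + 5)/2 = -½*6 = -3)
N(t) = 2*t*(-3 + t) (N(t) = (2*t)*(-3 + t) = 2*t*(-3 + t))
A*18 + N(0) = -3*18 + 2*0*(-3 + 0) = -54 + 2*0*(-3) = -54 + 0 = -54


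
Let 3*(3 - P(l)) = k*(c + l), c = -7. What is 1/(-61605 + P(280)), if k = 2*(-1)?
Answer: -1/61420 ≈ -1.6281e-5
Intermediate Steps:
k = -2
P(l) = -5/3 + 2*l/3 (P(l) = 3 - (-2)*(-7 + l)/3 = 3 - (14 - 2*l)/3 = 3 + (-14/3 + 2*l/3) = -5/3 + 2*l/3)
1/(-61605 + P(280)) = 1/(-61605 + (-5/3 + (2/3)*280)) = 1/(-61605 + (-5/3 + 560/3)) = 1/(-61605 + 185) = 1/(-61420) = -1/61420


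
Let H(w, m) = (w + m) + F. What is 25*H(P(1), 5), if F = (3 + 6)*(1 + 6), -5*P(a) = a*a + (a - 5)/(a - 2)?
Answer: 1675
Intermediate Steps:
P(a) = -a**2/5 - (-5 + a)/(5*(-2 + a)) (P(a) = -(a*a + (a - 5)/(a - 2))/5 = -(a**2 + (-5 + a)/(-2 + a))/5 = -a**2/5 - (-5 + a)/(5*(-2 + a)))
F = 63 (F = 9*7 = 63)
H(w, m) = 63 + m + w (H(w, m) = (w + m) + 63 = (m + w) + 63 = 63 + m + w)
25*H(P(1), 5) = 25*(63 + 5 + (5 - 1*1 - 1*1**3 + 2*1**2)/(5*(-2 + 1))) = 25*(63 + 5 + (1/5)*(5 - 1 - 1*1 + 2*1)/(-1)) = 25*(63 + 5 + (1/5)*(-1)*(5 - 1 - 1 + 2)) = 25*(63 + 5 + (1/5)*(-1)*5) = 25*(63 + 5 - 1) = 25*67 = 1675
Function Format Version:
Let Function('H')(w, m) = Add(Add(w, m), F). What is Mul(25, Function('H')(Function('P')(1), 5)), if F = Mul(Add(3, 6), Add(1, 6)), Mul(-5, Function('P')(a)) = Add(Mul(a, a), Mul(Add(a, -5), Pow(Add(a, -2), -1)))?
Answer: 1675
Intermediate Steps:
Function('P')(a) = Add(Mul(Rational(-1, 5), Pow(a, 2)), Mul(Rational(-1, 5), Pow(Add(-2, a), -1), Add(-5, a))) (Function('P')(a) = Mul(Rational(-1, 5), Add(Mul(a, a), Mul(Add(a, -5), Pow(Add(a, -2), -1)))) = Mul(Rational(-1, 5), Add(Pow(a, 2), Mul(Add(-5, a), Pow(Add(-2, a), -1)))) = Mul(Rational(-1, 5), Add(Pow(a, 2), Mul(Pow(Add(-2, a), -1), Add(-5, a)))) = Add(Mul(Rational(-1, 5), Pow(a, 2)), Mul(Rational(-1, 5), Pow(Add(-2, a), -1), Add(-5, a))))
F = 63 (F = Mul(9, 7) = 63)
Function('H')(w, m) = Add(63, m, w) (Function('H')(w, m) = Add(Add(w, m), 63) = Add(Add(m, w), 63) = Add(63, m, w))
Mul(25, Function('H')(Function('P')(1), 5)) = Mul(25, Add(63, 5, Mul(Rational(1, 5), Pow(Add(-2, 1), -1), Add(5, Mul(-1, 1), Mul(-1, Pow(1, 3)), Mul(2, Pow(1, 2)))))) = Mul(25, Add(63, 5, Mul(Rational(1, 5), Pow(-1, -1), Add(5, -1, Mul(-1, 1), Mul(2, 1))))) = Mul(25, Add(63, 5, Mul(Rational(1, 5), -1, Add(5, -1, -1, 2)))) = Mul(25, Add(63, 5, Mul(Rational(1, 5), -1, 5))) = Mul(25, Add(63, 5, -1)) = Mul(25, 67) = 1675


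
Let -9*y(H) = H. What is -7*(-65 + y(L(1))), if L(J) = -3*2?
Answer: 1351/3 ≈ 450.33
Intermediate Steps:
L(J) = -6
y(H) = -H/9
-7*(-65 + y(L(1))) = -7*(-65 - ⅑*(-6)) = -7*(-65 + ⅔) = -7*(-193/3) = 1351/3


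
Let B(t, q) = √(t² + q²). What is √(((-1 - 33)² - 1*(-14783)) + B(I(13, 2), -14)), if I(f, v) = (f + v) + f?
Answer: √(15939 + 14*√5) ≈ 126.37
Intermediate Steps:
I(f, v) = v + 2*f
B(t, q) = √(q² + t²)
√(((-1 - 33)² - 1*(-14783)) + B(I(13, 2), -14)) = √(((-1 - 33)² - 1*(-14783)) + √((-14)² + (2 + 2*13)²)) = √(((-34)² + 14783) + √(196 + (2 + 26)²)) = √((1156 + 14783) + √(196 + 28²)) = √(15939 + √(196 + 784)) = √(15939 + √980) = √(15939 + 14*√5)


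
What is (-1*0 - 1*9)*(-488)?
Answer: 4392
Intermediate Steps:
(-1*0 - 1*9)*(-488) = (0 - 9)*(-488) = -9*(-488) = 4392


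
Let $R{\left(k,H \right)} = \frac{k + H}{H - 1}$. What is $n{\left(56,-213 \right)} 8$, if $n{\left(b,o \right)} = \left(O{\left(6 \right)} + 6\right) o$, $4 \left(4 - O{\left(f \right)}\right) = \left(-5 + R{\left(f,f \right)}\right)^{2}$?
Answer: $- \frac{354006}{25} \approx -14160.0$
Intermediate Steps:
$R{\left(k,H \right)} = \frac{H + k}{-1 + H}$
$O{\left(f \right)} = 4 - \frac{\left(-5 + \frac{2 f}{-1 + f}\right)^{2}}{4}$ ($O{\left(f \right)} = 4 - \frac{\left(-5 + \frac{f + f}{-1 + f}\right)^{2}}{4} = 4 - \frac{\left(-5 + \frac{2 f}{-1 + f}\right)^{2}}{4}$)
$n{\left(b,o \right)} = \frac{831 o}{100}$ ($n{\left(b,o \right)} = \left(\left(4 - \frac{\left(-5 + 3 \cdot 6\right)^{2}}{4 \left(-1 + 6\right)^{2}}\right) + 6\right) o = \left(\left(4 - \frac{\left(-5 + 18\right)^{2}}{4 \cdot 25}\right) + 6\right) o = \left(\left(4 - \frac{13^{2}}{100}\right) + 6\right) o = \left(\left(4 - \frac{1}{100} \cdot 169\right) + 6\right) o = \left(\left(4 - \frac{169}{100}\right) + 6\right) o = \left(\frac{231}{100} + 6\right) o = \frac{831 o}{100}$)
$n{\left(56,-213 \right)} 8 = \frac{831}{100} \left(-213\right) 8 = \left(- \frac{177003}{100}\right) 8 = - \frac{354006}{25}$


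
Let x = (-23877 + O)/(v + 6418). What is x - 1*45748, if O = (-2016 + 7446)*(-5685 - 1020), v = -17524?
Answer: -52405029/1234 ≈ -42468.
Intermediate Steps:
O = -36408150 (O = 5430*(-6705) = -36408150)
x = 4048003/1234 (x = (-23877 - 36408150)/(-17524 + 6418) = -36432027/(-11106) = -36432027*(-1/11106) = 4048003/1234 ≈ 3280.4)
x - 1*45748 = 4048003/1234 - 1*45748 = 4048003/1234 - 45748 = -52405029/1234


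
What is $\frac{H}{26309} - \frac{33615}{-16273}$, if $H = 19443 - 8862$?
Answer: $\frac{1056561648}{428126357} \approx 2.4679$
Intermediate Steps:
$H = 10581$ ($H = 19443 - 8862 = 10581$)
$\frac{H}{26309} - \frac{33615}{-16273} = \frac{10581}{26309} - \frac{33615}{-16273} = 10581 \cdot \frac{1}{26309} - - \frac{33615}{16273} = \frac{10581}{26309} + \frac{33615}{16273} = \frac{1056561648}{428126357}$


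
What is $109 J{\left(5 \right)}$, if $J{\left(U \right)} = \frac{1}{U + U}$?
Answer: $\frac{109}{10} \approx 10.9$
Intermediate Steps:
$J{\left(U \right)} = \frac{1}{2 U}$
$109 J{\left(5 \right)} = 109 \frac{1}{2 \cdot 5} = 109 \cdot \frac{1}{2} \cdot \frac{1}{5} = 109 \cdot \frac{1}{10} = \frac{109}{10}$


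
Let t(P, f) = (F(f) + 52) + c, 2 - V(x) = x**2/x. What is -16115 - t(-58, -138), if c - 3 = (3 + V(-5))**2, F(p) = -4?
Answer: -16266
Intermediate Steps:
V(x) = 2 - x (V(x) = 2 - x**2/x = 2 - x)
c = 103 (c = 3 + (3 + (2 - 1*(-5)))**2 = 3 + (3 + (2 + 5))**2 = 3 + (3 + 7)**2 = 3 + 10**2 = 3 + 100 = 103)
t(P, f) = 151 (t(P, f) = (-4 + 52) + 103 = 48 + 103 = 151)
-16115 - t(-58, -138) = -16115 - 1*151 = -16115 - 151 = -16266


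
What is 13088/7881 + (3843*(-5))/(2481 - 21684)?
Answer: 3628489/1363413 ≈ 2.6613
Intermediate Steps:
13088/7881 + (3843*(-5))/(2481 - 21684) = 13088*(1/7881) - 19215/(-19203) = 13088/7881 - 19215*(-1/19203) = 13088/7881 + 6405/6401 = 3628489/1363413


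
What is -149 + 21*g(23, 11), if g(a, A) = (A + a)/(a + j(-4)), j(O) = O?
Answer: -2117/19 ≈ -111.42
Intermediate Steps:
g(a, A) = (A + a)/(-4 + a) (g(a, A) = (A + a)/(a - 4) = (A + a)/(-4 + a))
-149 + 21*g(23, 11) = -149 + 21*((11 + 23)/(-4 + 23)) = -149 + 21*(34/19) = -149 + 714/19 = -2117/19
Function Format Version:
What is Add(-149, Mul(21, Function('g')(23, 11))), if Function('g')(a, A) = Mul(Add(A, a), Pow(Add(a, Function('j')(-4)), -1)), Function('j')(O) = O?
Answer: Rational(-2117, 19) ≈ -111.42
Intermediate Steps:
Function('g')(a, A) = Mul(Pow(Add(-4, a), -1), Add(A, a)) (Function('g')(a, A) = Mul(Add(A, a), Pow(Add(a, -4), -1)) = Mul(Add(A, a), Pow(Add(-4, a), -1)) = Mul(Pow(Add(-4, a), -1), Add(A, a)))
Add(-149, Mul(21, Function('g')(23, 11))) = Add(-149, Mul(21, Mul(Pow(Add(-4, 23), -1), Add(11, 23)))) = Add(-149, Mul(21, Mul(Pow(19, -1), 34))) = Add(-149, Mul(21, Mul(Rational(1, 19), 34))) = Add(-149, Mul(21, Rational(34, 19))) = Add(-149, Rational(714, 19)) = Rational(-2117, 19)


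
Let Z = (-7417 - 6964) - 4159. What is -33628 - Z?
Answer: -15088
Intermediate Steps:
Z = -18540 (Z = -14381 - 4159 = -18540)
-33628 - Z = -33628 - 1*(-18540) = -33628 + 18540 = -15088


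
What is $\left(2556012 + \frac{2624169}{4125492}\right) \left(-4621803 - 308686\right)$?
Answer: $- \frac{17330356048184807899}{1375164} \approx -1.2602 \cdot 10^{13}$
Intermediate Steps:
$\left(2556012 + \frac{2624169}{4125492}\right) \left(-4621803 - 308686\right) = \left(2556012 + 2624169 \cdot \frac{1}{4125492}\right) \left(-4930489\right) = \left(2556012 + \frac{874723}{1375164}\right) \left(-4930489\right) = \frac{3514936560691}{1375164} \left(-4930489\right) = - \frac{17330356048184807899}{1375164}$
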